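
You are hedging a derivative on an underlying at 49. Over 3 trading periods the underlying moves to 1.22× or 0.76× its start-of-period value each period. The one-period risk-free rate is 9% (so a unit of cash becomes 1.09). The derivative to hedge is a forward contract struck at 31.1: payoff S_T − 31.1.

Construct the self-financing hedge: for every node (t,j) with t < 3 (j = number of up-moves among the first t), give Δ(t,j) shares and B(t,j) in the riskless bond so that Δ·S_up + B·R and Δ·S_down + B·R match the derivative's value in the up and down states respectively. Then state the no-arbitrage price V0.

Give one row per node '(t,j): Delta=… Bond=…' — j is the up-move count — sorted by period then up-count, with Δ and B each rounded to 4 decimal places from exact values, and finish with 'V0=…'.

Risk-neutral probability p* = (R−d)/(u−d) = (1.09−0.76)/(1.22−0.76) = 0.7174.
Payoff layer (t=3): V(3,0)=-9.5902, V(3,1)=3.4289, V(3,2)=24.3280, V(3,3)=57.8766
Node (2,0) S=28.3024: V=(p*·3.4289+(1−p*)·-9.5902)/1.09=-0.2297; Δ=(3.4289−-9.5902)/(34.5289−21.5098)=1.0000; B=V−Δ·S=-28.5321
Node (2,1) S=45.4328: V=(p*·24.3280+(1−p*)·3.4289)/1.09=16.9007; Δ=(24.3280−3.4289)/(55.4280−34.5289)=1.0000; B=V−Δ·S=-28.5321
Node (2,2) S=72.9316: V=(p*·57.8766+(1−p*)·24.3280)/1.09=44.3995; Δ=(57.8766−24.3280)/(88.9766−55.4280)=1.0000; B=V−Δ·S=-28.5321
Node (1,0) S=37.2400: V=(p*·16.9007+(1−p*)·-0.2297)/1.09=11.0638; Δ=(16.9007−-0.2297)/(45.4328−28.3024)=1.0000; B=V−Δ·S=-26.1762
Node (1,1) S=59.7800: V=(p*·44.3995+(1−p*)·16.9007)/1.09=33.6038; Δ=(44.3995−16.9007)/(72.9316−45.4328)=1.0000; B=V−Δ·S=-26.1762
Node (0,0) S=49.0000: V=(p*·33.6038+(1−p*)·11.0638)/1.09=24.9851; Δ=(33.6038−11.0638)/(59.7800−37.2400)=1.0000; B=V−Δ·S=-24.0149
Self-financing check: at every node Δ·S+B equals the discounted successor values.

(0,0): Delta=1.0000 Bond=-24.0149
(1,0): Delta=1.0000 Bond=-26.1762
(1,1): Delta=1.0000 Bond=-26.1762
(2,0): Delta=1.0000 Bond=-28.5321
(2,1): Delta=1.0000 Bond=-28.5321
(2,2): Delta=1.0000 Bond=-28.5321
V0=24.9851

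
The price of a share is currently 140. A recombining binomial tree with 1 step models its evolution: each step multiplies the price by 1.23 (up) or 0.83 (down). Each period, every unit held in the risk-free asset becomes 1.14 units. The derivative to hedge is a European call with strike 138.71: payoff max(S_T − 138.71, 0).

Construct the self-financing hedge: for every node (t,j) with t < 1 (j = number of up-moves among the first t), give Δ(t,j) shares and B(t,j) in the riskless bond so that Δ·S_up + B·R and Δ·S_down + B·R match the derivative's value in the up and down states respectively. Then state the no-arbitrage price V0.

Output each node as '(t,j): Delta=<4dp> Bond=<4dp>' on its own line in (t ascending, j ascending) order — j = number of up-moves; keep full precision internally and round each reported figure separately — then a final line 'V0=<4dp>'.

No-arbitrage ⇒ martingale measure with p* = (R−d)/(u−d) = 0.7750.
Payoff layer (t=1): V(1,0)=0.0000, V(1,1)=33.4900
  t=0,j=0: stock 140.0000 → up 172.2000 (V=33.4900), down 116.2000 (V=0.0000). Price 22.7673; hedge Δ=0.5980, bond B=-60.9577.
Self-financing check: at every node Δ·S+B equals the discounted successor values.

(0,0): Delta=0.5980 Bond=-60.9577
V0=22.7673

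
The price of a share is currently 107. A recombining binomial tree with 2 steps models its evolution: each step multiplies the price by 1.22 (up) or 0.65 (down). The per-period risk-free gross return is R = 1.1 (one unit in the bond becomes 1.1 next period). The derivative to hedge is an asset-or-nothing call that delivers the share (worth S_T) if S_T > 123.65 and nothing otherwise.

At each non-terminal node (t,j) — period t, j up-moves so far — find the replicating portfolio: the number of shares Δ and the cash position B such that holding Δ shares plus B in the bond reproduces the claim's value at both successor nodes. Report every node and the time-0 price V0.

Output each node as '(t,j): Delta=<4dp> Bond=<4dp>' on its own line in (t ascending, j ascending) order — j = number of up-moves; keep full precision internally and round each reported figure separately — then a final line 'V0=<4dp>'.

(0,0): Delta=1.8741 Bond=-118.4934
(1,0): Delta=0.0000 Bond=0.0000
(1,1): Delta=2.1404 Bond=-165.1008
V0=82.0339

Since d<R<u, set p* = (R−d)/(u−d) = 0.7895; price each node as the discounted p*-expectation of its children.
Payoff layer (t=2): V(2,0)=0.0000, V(2,1)=0.0000, V(2,2)=159.2588
Node (1,0) S=69.5500: V=(p*·0.0000+(1−p*)·0.0000)/1.1=0.0000; Δ=(0.0000−0.0000)/(84.8510−45.2075)=0.0000; B=V−Δ·S=0.0000
Node (1,1) S=130.5400: V=(p*·159.2588+(1−p*)·0.0000)/1.1=114.3006; Δ=(159.2588−0.0000)/(159.2588−84.8510)=2.1404; B=V−Δ·S=-165.1008
Node (0,0) S=107.0000: V=(p*·114.3006+(1−p*)·0.0000)/1.1=82.0339; Δ=(114.3006−0.0000)/(130.5400−69.5500)=1.8741; B=V−Δ·S=-118.4934
Self-financing check: at every node Δ·S+B equals the discounted successor values.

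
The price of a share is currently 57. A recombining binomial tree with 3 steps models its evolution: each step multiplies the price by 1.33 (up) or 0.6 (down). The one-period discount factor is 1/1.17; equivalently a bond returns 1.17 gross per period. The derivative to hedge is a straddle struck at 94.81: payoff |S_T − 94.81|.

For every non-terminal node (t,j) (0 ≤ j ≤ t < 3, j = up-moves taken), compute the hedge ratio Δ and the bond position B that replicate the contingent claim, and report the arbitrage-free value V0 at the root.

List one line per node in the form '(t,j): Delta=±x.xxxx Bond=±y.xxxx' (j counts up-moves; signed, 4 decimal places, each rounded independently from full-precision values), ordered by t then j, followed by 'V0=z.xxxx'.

(0,0): Delta=-0.1589 Bond=34.6104
(1,0): Delta=-1.0000 Bond=69.2600
(1,1): Delta=-0.0524 Bond=32.4196
(2,0): Delta=-1.0000 Bond=81.0342
(2,1): Delta=-1.0000 Bond=81.0342
(2,2): Delta=0.0676 Bond=25.8318
V0=25.5534

Risk-neutral probability p* = (R−d)/(u−d) = (1.17−0.6)/(1.33−0.6) = 0.7808.
Terminal values V(3,·): V(3,0)=82.4980, V(3,1)=67.5184, V(3,2)=34.3136, V(3,3)=39.2903
(2,0): S=20.5200. Δ = (V_up−V_dn)/(S_up−S_dn) = (67.5184−82.4980)/(27.2916−12.3120) = -1.0000. V = [p*·67.5184 + (1−p*)·82.4980]/1.17 = 60.5142. B = V − Δ·S = 81.0342.
(2,1): S=45.4860. Δ = (V_up−V_dn)/(S_up−S_dn) = (34.3136−67.5184)/(60.4964−27.2916) = -1.0000. V = [p*·34.3136 + (1−p*)·67.5184]/1.17 = 35.5482. B = V − Δ·S = 81.0342.
(2,2): S=100.8273. Δ = (V_up−V_dn)/(S_up−S_dn) = (39.2903−34.3136)/(134.1003−60.4964) = 0.0676. V = [p*·39.2903 + (1−p*)·34.3136]/1.17 = 32.6492. B = V − Δ·S = 25.8318.
(1,0): S=34.2000. Δ = (V_up−V_dn)/(S_up−S_dn) = (35.5482−60.5142)/(45.4860−20.5200) = -1.0000. V = [p*·35.5482 + (1−p*)·60.5142]/1.17 = 35.0600. B = V − Δ·S = 69.2600.
(1,1): S=75.8100. Δ = (V_up−V_dn)/(S_up−S_dn) = (32.6492−35.5482)/(100.8273−45.4860) = -0.0524. V = [p*·32.6492 + (1−p*)·35.5482]/1.17 = 28.4484. B = V − Δ·S = 32.4196.
(0,0): S=57.0000. Δ = (V_up−V_dn)/(S_up−S_dn) = (28.4484−35.0600)/(75.8100−34.2000) = -0.1589. V = [p*·28.4484 + (1−p*)·35.0600]/1.17 = 25.5534. B = V − Δ·S = 34.6104.
Self-financing check: at every node Δ·S+B equals the discounted successor values.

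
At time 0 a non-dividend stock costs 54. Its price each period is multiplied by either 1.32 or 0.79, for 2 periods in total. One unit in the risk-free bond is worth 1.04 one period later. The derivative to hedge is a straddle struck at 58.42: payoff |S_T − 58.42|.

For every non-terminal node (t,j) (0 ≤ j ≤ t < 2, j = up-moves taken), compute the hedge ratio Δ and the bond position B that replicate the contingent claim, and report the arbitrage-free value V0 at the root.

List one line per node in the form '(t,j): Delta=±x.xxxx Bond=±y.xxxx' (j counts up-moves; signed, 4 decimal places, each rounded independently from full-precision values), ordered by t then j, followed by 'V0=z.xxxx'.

No-arbitrage ⇒ martingale measure with p* = (R−d)/(u−d) = 0.4717.
At expiry t=2: V(2,0)=24.7186, V(2,1)=2.1088, V(2,2)=35.6696
Node (1,0) S=42.6600: V=(p*·2.1088+(1−p*)·24.7186)/1.04=13.5131; Δ=(2.1088−24.7186)/(56.3112−33.7014)=-1.0000; B=V−Δ·S=56.1731
Node (1,1) S=71.2800: V=(p*·35.6696+(1−p*)·2.1088)/1.04=17.2494; Δ=(35.6696−2.1088)/(94.0896−56.3112)=0.8884; B=V−Δ·S=-46.0729
Node (0,0) S=54.0000: V=(p*·17.2494+(1−p*)·13.5131)/1.04=14.6880; Δ=(17.2494−13.5131)/(71.2800−42.6600)=0.1305; B=V−Δ·S=7.6383
Self-financing check: at every node Δ·S+B equals the discounted successor values.

(0,0): Delta=0.1305 Bond=7.6383
(1,0): Delta=-1.0000 Bond=56.1731
(1,1): Delta=0.8884 Bond=-46.0729
V0=14.6880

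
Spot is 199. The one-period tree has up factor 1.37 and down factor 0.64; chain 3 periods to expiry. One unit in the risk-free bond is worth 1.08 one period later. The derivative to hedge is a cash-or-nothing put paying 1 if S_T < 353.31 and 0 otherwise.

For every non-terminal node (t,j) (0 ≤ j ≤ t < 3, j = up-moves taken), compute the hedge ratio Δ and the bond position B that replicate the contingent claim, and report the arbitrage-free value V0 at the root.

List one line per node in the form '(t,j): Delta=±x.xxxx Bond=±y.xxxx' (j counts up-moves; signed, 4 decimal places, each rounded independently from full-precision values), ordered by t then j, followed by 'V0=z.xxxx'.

No-arbitrage ⇒ martingale measure with p* = (R−d)/(u−d) = 0.6027.
At expiry t=3: V(3,0)=1.0000, V(3,1)=1.0000, V(3,2)=1.0000, V(3,3)=0.0000
Node (2,0) S=81.5104: V=(p*·1.0000+(1−p*)·1.0000)/1.08=0.9259; Δ=(1.0000−1.0000)/(111.6692−52.1667)=0.0000; B=V−Δ·S=0.9259
Node (2,1) S=174.4832: V=(p*·1.0000+(1−p*)·1.0000)/1.08=0.9259; Δ=(1.0000−1.0000)/(239.0420−111.6692)=0.0000; B=V−Δ·S=0.9259
Node (2,2) S=373.5031: V=(p*·0.0000+(1−p*)·1.0000)/1.08=0.3678; Δ=(0.0000−1.0000)/(511.6992−239.0420)=-0.0037; B=V−Δ·S=1.7377
Node (1,0) S=127.3600: V=(p*·0.9259+(1−p*)·0.9259)/1.08=0.8573; Δ=(0.9259−0.9259)/(174.4832−81.5104)=0.0000; B=V−Δ·S=0.8573
Node (1,1) S=272.6300: V=(p*·0.3678+(1−p*)·0.9259)/1.08=0.5459; Δ=(0.3678−0.9259)/(373.5031−174.4832)=-0.0028; B=V−Δ·S=1.3104
Node (0,0) S=199.0000: V=(p*·0.5459+(1−p*)·0.8573)/1.08=0.6200; Δ=(0.5459−0.8573)/(272.6300−127.3600)=-0.0021; B=V−Δ·S=1.0467
Root portfolio cost Δ·199+B reproduces V0=0.6200.

(0,0): Delta=-0.0021 Bond=1.0467
(1,0): Delta=0.0000 Bond=0.8573
(1,1): Delta=-0.0028 Bond=1.3104
(2,0): Delta=0.0000 Bond=0.9259
(2,1): Delta=0.0000 Bond=0.9259
(2,2): Delta=-0.0037 Bond=1.7377
V0=0.6200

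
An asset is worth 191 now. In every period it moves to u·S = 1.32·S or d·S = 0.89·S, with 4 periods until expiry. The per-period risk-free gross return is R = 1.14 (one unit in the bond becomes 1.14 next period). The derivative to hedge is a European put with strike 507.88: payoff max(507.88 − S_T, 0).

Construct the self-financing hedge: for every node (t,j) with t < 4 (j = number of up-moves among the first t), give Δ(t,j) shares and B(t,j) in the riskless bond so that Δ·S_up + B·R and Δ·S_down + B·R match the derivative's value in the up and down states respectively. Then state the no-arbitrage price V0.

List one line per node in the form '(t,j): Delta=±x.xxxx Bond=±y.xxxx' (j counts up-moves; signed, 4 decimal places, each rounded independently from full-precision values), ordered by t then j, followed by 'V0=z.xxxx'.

(0,0): Delta=-0.8837 Bond=283.3686
(1,0): Delta=-1.0000 Bond=342.8045
(1,1): Delta=-0.8273 Bond=308.8099
(2,0): Delta=-1.0000 Bond=390.7972
(2,1): Delta=-1.0000 Bond=390.7972
(2,2): Delta=-0.7434 Bond=324.1406
(3,0): Delta=-1.0000 Bond=445.5088
(3,1): Delta=-1.0000 Bond=445.5088
(3,2): Delta=-1.0000 Bond=445.5088
(3,3): Delta=-0.6189 Bond=314.8085
V0=114.5757

Risk-neutral probability p* = (R−d)/(u−d) = (1.14−0.89)/(1.32−0.89) = 0.5814.
Terminal payoffs: V(4,0)=388.0423, V(4,1)=330.1432, V(4,2)=244.2704, V(4,3)=116.9084, V(4,4)=0.0000
Node (3,0) S=134.6491: V=(p*·330.1432+(1−p*)·388.0423)/1.14=310.8597; Δ=(330.1432−388.0423)/(177.7368−119.8377)=-1.0000; B=V−Δ·S=445.5088
Node (3,1) S=199.7043: V=(p*·244.2704+(1−p*)·330.1432)/1.14=245.8045; Δ=(244.2704−330.1432)/(263.6096−177.7368)=-1.0000; B=V−Δ·S=445.5088
Node (3,2) S=296.1906: V=(p*·116.9084+(1−p*)·244.2704)/1.14=149.3182; Δ=(116.9084−244.2704)/(390.9716−263.6096)=-1.0000; B=V−Δ·S=445.5088
Node (3,3) S=439.2939: V=(p*·0.0000+(1−p*)·116.9084)/1.14=42.9284; Δ=(0.0000−116.9084)/(579.8679−390.9716)=-0.6189; B=V−Δ·S=314.8085
Node (2,0) S=151.2911: V=(p*·245.8045+(1−p*)·310.8597)/1.14=239.5061; Δ=(245.8045−310.8597)/(199.7043−134.6491)=-1.0000; B=V−Δ·S=390.7972
Node (2,1) S=224.3868: V=(p*·149.3182+(1−p*)·245.8045)/1.14=166.4104; Δ=(149.3182−245.8045)/(296.1906−199.7043)=-1.0000; B=V−Δ·S=390.7972
Node (2,2) S=332.7984: V=(p*·42.9284+(1−p*)·149.3182)/1.14=76.7225; Δ=(42.9284−149.3182)/(439.2939−296.1906)=-0.7434; B=V−Δ·S=324.1406
Node (1,0) S=169.9900: V=(p*·166.4104+(1−p*)·239.5061)/1.14=172.8145; Δ=(166.4104−239.5061)/(224.3868−151.2911)=-1.0000; B=V−Δ·S=342.8045
Node (1,1) S=252.1200: V=(p*·76.7225+(1−p*)·166.4104)/1.14=100.2336; Δ=(76.7225−166.4104)/(332.7984−224.3868)=-0.8273; B=V−Δ·S=308.8099
Node (0,0) S=191.0000: V=(p*·100.2336+(1−p*)·172.8145)/1.14=114.5757; Δ=(100.2336−172.8145)/(252.1200−169.9900)=-0.8837; B=V−Δ·S=283.3686
Self-financing check: at every node Δ·S+B equals the discounted successor values.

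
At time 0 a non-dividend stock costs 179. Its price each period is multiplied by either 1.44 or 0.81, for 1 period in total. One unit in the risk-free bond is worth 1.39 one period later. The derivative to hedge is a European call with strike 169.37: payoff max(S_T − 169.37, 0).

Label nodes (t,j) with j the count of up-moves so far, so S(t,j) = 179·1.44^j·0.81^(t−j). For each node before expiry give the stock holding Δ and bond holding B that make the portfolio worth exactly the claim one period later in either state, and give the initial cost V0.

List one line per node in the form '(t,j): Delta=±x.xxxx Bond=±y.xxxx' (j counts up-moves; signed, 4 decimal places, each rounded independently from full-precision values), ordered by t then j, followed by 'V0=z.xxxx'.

Under the risk-neutral measure, an up-move has probability p* = (R−d)/(u−d) = 0.9206 and values discount at R = 1.39.
Payoff layer (t=1): V(1,0)=0.0000, V(1,1)=88.3900
Node (0,0) S=179.0000: V=(p*·88.3900+(1−p*)·0.0000)/1.39=58.5431; Δ=(88.3900−0.0000)/(257.7600−144.9900)=0.7838; B=V−Δ·S=-81.7585
Self-financing check: at every node Δ·S+B equals the discounted successor values.

(0,0): Delta=0.7838 Bond=-81.7585
V0=58.5431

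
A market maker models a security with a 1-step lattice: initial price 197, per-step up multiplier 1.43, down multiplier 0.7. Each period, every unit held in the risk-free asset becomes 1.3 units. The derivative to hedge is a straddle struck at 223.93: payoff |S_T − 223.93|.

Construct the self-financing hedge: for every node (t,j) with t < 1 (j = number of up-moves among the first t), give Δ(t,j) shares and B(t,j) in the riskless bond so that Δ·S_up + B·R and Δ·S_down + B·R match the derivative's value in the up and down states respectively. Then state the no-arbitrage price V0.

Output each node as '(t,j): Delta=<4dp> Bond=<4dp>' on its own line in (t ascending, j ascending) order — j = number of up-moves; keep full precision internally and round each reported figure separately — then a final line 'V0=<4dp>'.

Risk-neutral probability p* = (R−d)/(u−d) = (1.3−0.7)/(1.43−0.7) = 0.8219.
Payoff layer (t=1): V(1,0)=86.0300, V(1,1)=57.7800
(0,0): S=197.0000. Δ = (V_up−V_dn)/(S_up−S_dn) = (57.7800−86.0300)/(281.7100−137.9000) = -0.1964. V = [p*·57.7800 + (1−p*)·86.0300]/1.3 = 48.3160. B = V − Δ·S = 87.0146.
Self-financing check: at every node Δ·S+B equals the discounted successor values.

(0,0): Delta=-0.1964 Bond=87.0146
V0=48.3160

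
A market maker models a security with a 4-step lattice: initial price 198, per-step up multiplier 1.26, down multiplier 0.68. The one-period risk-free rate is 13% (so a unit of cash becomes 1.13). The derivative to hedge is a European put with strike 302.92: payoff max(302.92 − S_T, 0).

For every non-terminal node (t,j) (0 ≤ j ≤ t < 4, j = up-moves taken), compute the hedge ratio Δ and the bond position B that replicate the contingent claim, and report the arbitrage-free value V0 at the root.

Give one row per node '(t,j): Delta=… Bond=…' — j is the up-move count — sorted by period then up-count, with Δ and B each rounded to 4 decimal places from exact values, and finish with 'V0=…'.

(0,0): Delta=-0.4472 Bond=119.9187
(1,0): Delta=-1.0000 Bond=209.9388
(1,1): Delta=-0.3610 Bond=114.0060
(2,0): Delta=-1.0000 Bond=237.2308
(2,1): Delta=-1.0000 Bond=237.2308
(2,2): Delta=-0.2614 Bond=97.5100
(3,0): Delta=-1.0000 Bond=268.0708
(3,1): Delta=-1.0000 Bond=268.0708
(3,2): Delta=-1.0000 Bond=268.0708
(3,3): Delta=-0.1462 Bond=64.5752
V0=31.3755

Since d<R<u, set p* = (R−d)/(u−d) = 0.7759; price each node as the discounted p*-expectation of its children.
Terminal payoffs: V(4,0)=260.5849, V(4,1)=224.4755, V(4,2)=157.5670, V(4,3)=33.5894, V(4,4)=0.0000
(3,0): S=62.2575. Δ = (V_up−V_dn)/(S_up−S_dn) = (224.4755−260.5849)/(78.4445−42.3351) = -1.0000. V = [p*·224.4755 + (1−p*)·260.5849]/1.13 = 205.8133. B = V − Δ·S = 268.0708.
(3,1): S=115.3596. Δ = (V_up−V_dn)/(S_up−S_dn) = (157.5670−224.4755)/(145.3530−78.4445) = -1.0000. V = [p*·157.5670 + (1−p*)·224.4755]/1.13 = 152.7112. B = V − Δ·S = 268.0708.
(3,2): S=213.7545. Δ = (V_up−V_dn)/(S_up−S_dn) = (33.5894−157.5670)/(269.3306−145.3530) = -1.0000. V = [p*·33.5894 + (1−p*)·157.5670]/1.13 = 54.3163. B = V − Δ·S = 268.0708.
(3,3): S=396.0744. Δ = (V_up−V_dn)/(S_up−S_dn) = (0.0000−33.5894)/(499.0538−269.3306) = -0.1462. V = [p*·0.0000 + (1−p*)·33.5894]/1.13 = 6.6625. B = V − Δ·S = 64.5752.
(2,0): S=91.5552. Δ = (V_up−V_dn)/(S_up−S_dn) = (152.7112−205.8133)/(115.3596−62.2575) = -1.0000. V = [p*·152.7112 + (1−p*)·205.8133]/1.13 = 145.6756. B = V − Δ·S = 237.2308.
(2,1): S=169.6464. Δ = (V_up−V_dn)/(S_up−S_dn) = (54.3163−152.7112)/(213.7545−115.3596) = -1.0000. V = [p*·54.3163 + (1−p*)·152.7112]/1.13 = 67.5844. B = V − Δ·S = 237.2308.
(2,2): S=314.3448. Δ = (V_up−V_dn)/(S_up−S_dn) = (6.6625−54.3163)/(396.0744−213.7545) = -0.2614. V = [p*·6.6625 + (1−p*)·54.3163]/1.13 = 15.3483. B = V − Δ·S = 97.5100.
(1,0): S=134.6400. Δ = (V_up−V_dn)/(S_up−S_dn) = (67.5844−145.6756)/(169.6464−91.5552) = -1.0000. V = [p*·67.5844 + (1−p*)·145.6756]/1.13 = 75.2988. B = V − Δ·S = 209.9388.
(1,1): S=249.4800. Δ = (V_up−V_dn)/(S_up−S_dn) = (15.3483−67.5844)/(314.3448−169.6464) = -0.3610. V = [p*·15.3483 + (1−p*)·67.5844]/1.13 = 23.9437. B = V − Δ·S = 114.0060.
(0,0): S=198.0000. Δ = (V_up−V_dn)/(S_up−S_dn) = (23.9437−75.2988)/(249.4800−134.6400) = -0.4472. V = [p*·23.9437 + (1−p*)·75.2988]/1.13 = 31.3755. B = V − Δ·S = 119.9187.
The time-0 hedge costs 31.3755, which is the no-arbitrage price.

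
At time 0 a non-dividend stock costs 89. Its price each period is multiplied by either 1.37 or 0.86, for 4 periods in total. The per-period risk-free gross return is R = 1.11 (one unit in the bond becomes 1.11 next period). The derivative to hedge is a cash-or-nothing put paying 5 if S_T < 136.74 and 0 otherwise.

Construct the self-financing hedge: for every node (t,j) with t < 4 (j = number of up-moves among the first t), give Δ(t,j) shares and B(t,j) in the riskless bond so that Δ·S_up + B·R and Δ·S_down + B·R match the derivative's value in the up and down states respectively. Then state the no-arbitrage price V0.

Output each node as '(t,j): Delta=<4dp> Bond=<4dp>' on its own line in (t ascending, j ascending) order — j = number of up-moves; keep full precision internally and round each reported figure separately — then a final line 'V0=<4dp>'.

No-arbitrage ⇒ martingale measure with p* = (R−d)/(u−d) = 0.4902.
Terminal values V(4,·): V(4,0)=5.0000, V(4,1)=5.0000, V(4,2)=5.0000, V(4,3)=0.0000, V(4,4)=0.0000
(3,0): S=56.6090. Δ = (V_up−V_dn)/(S_up−S_dn) = (5.0000−5.0000)/(77.5543−48.6837) = 0.0000. V = [p*·5.0000 + (1−p*)·5.0000]/1.11 = 4.5045. B = V − Δ·S = 4.5045.
(3,1): S=90.1794. Δ = (V_up−V_dn)/(S_up−S_dn) = (5.0000−5.0000)/(123.5458−77.5543) = 0.0000. V = [p*·5.0000 + (1−p*)·5.0000]/1.11 = 4.5045. B = V − Δ·S = 4.5045.
(3,2): S=143.6579. Δ = (V_up−V_dn)/(S_up−S_dn) = (0.0000−5.0000)/(196.8114−123.5458) = -0.0682. V = [p*·0.0000 + (1−p*)·5.0000]/1.11 = 2.2964. B = V − Δ·S = 12.1003.
(3,3): S=228.8504. Δ = (V_up−V_dn)/(S_up−S_dn) = (0.0000−0.0000)/(313.5251−196.8114) = 0.0000. V = [p*·0.0000 + (1−p*)·0.0000]/1.11 = 0.0000. B = V − Δ·S = 0.0000.
(2,0): S=65.8244. Δ = (V_up−V_dn)/(S_up−S_dn) = (4.5045−4.5045)/(90.1794−56.6090) = 0.0000. V = [p*·4.5045 + (1−p*)·4.5045]/1.11 = 4.0581. B = V − Δ·S = 4.0581.
(2,1): S=104.8598. Δ = (V_up−V_dn)/(S_up−S_dn) = (2.2964−4.5045)/(143.6579−90.1794) = -0.0413. V = [p*·2.2964 + (1−p*)·4.5045]/1.11 = 3.0830. B = V − Δ·S = 7.4126.
(2,2): S=167.0441. Δ = (V_up−V_dn)/(S_up−S_dn) = (0.0000−2.2964)/(228.8504−143.6579) = -0.0270. V = [p*·0.0000 + (1−p*)·2.2964]/1.11 = 1.0547. B = V − Δ·S = 5.5575.
(1,0): S=76.5400. Δ = (V_up−V_dn)/(S_up−S_dn) = (3.0830−4.0581)/(104.8598−65.8244) = -0.0250. V = [p*·3.0830 + (1−p*)·4.0581]/1.11 = 3.2253. B = V − Δ·S = 5.1373.
(1,1): S=121.9300. Δ = (V_up−V_dn)/(S_up−S_dn) = (1.0547−3.0830)/(167.0441−104.8598) = -0.0326. V = [p*·1.0547 + (1−p*)·3.0830]/1.11 = 1.8817. B = V − Δ·S = 5.8587.
(0,0): S=89.0000. Δ = (V_up−V_dn)/(S_up−S_dn) = (1.8817−3.2253)/(121.9300−76.5400) = -0.0296. V = [p*·1.8817 + (1−p*)·3.2253]/1.11 = 2.3123. B = V − Δ·S = 4.9468.
Root portfolio cost Δ·89+B reproduces V0=2.3123.

(0,0): Delta=-0.0296 Bond=4.9468
(1,0): Delta=-0.0250 Bond=5.1373
(1,1): Delta=-0.0326 Bond=5.8587
(2,0): Delta=0.0000 Bond=4.0581
(2,1): Delta=-0.0413 Bond=7.4126
(2,2): Delta=-0.0270 Bond=5.5575
(3,0): Delta=0.0000 Bond=4.5045
(3,1): Delta=0.0000 Bond=4.5045
(3,2): Delta=-0.0682 Bond=12.1003
(3,3): Delta=0.0000 Bond=0.0000
V0=2.3123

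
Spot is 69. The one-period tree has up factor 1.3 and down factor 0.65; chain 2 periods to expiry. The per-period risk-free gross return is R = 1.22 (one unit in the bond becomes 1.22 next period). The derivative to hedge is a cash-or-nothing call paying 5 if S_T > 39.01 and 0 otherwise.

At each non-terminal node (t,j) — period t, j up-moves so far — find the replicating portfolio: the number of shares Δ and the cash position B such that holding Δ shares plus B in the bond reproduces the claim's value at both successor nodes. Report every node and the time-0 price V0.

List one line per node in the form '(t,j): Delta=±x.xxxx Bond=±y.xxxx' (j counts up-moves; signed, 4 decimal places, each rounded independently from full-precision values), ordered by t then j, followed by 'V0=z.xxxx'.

Since d<R<u, set p* = (R−d)/(u−d) = 0.8769; price each node as the discounted p*-expectation of its children.
Payoff layer (t=2): V(2,0)=0.0000, V(2,1)=5.0000, V(2,2)=5.0000
(1,0): S=44.8500. Δ = (V_up−V_dn)/(S_up−S_dn) = (5.0000−0.0000)/(58.3050−29.1525) = 0.1715. V = [p*·5.0000 + (1−p*)·0.0000]/1.22 = 3.5939. B = V − Δ·S = -4.0984.
(1,1): S=89.7000. Δ = (V_up−V_dn)/(S_up−S_dn) = (5.0000−5.0000)/(116.6100−58.3050) = 0.0000. V = [p*·5.0000 + (1−p*)·5.0000]/1.22 = 4.0984. B = V − Δ·S = 4.0984.
(0,0): S=69.0000. Δ = (V_up−V_dn)/(S_up−S_dn) = (4.0984−3.5939)/(89.7000−44.8500) = 0.0112. V = [p*·4.0984 + (1−p*)·3.5939]/1.22 = 3.3084. B = V − Δ·S = 2.5324.
Self-financing check: at every node Δ·S+B equals the discounted successor values.

(0,0): Delta=0.0112 Bond=2.5324
(1,0): Delta=0.1715 Bond=-4.0984
(1,1): Delta=0.0000 Bond=4.0984
V0=3.3084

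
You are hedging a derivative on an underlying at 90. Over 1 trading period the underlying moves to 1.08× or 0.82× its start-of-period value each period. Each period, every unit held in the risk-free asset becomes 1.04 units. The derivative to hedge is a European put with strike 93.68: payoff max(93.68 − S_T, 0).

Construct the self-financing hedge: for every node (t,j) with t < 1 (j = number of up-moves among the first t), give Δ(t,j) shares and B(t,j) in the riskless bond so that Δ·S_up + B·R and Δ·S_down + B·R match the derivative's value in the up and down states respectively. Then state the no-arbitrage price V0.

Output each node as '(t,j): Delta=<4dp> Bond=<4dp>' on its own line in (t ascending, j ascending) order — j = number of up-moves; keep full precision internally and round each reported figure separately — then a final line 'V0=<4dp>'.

No-arbitrage ⇒ martingale measure with p* = (R−d)/(u−d) = 0.8462.
Terminal payoffs: V(1,0)=19.8800, V(1,1)=0.0000
Node (0,0) S=90.0000: V=(p*·0.0000+(1−p*)·19.8800)/1.04=2.9408; Δ=(0.0000−19.8800)/(97.2000−73.8000)=-0.8496; B=V−Δ·S=79.4024
Each (Δ,B) replicates both successor values, so the strategy is self-financing and V0 is arbitrage-free.

(0,0): Delta=-0.8496 Bond=79.4024
V0=2.9408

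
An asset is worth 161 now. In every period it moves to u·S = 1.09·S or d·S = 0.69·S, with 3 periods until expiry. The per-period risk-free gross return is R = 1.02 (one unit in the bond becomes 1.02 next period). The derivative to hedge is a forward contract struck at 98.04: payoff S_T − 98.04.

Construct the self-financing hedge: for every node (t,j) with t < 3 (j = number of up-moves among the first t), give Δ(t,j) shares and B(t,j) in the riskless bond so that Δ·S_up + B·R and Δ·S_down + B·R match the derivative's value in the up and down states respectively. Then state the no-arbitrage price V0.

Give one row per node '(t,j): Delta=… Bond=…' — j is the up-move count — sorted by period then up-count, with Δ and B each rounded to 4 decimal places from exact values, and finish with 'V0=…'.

No-arbitrage ⇒ martingale measure with p* = (R−d)/(u−d) = 0.8250.
At expiry t=3: V(3,0)=-45.1501, V(3,1)=-14.4892, V(3,2)=33.9460, V(3,3)=110.4597
(2,0): S=76.6521. Δ = (V_up−V_dn)/(S_up−S_dn) = (-14.4892−-45.1501)/(83.5508−52.8899) = 1.0000. V = [p*·-14.4892 + (1−p*)·-45.1501]/1.02 = -19.4655. B = V − Δ·S = -96.1176.
(2,1): S=121.0881. Δ = (V_up−V_dn)/(S_up−S_dn) = (33.9460−-14.4892)/(131.9860−83.5508) = 1.0000. V = [p*·33.9460 + (1−p*)·-14.4892]/1.02 = 24.9705. B = V − Δ·S = -96.1176.
(2,2): S=191.2841. Δ = (V_up−V_dn)/(S_up−S_dn) = (110.4597−33.9460)/(208.4997−131.9860) = 1.0000. V = [p*·110.4597 + (1−p*)·33.9460]/1.02 = 95.1665. B = V − Δ·S = -96.1176.
(1,0): S=111.0900. Δ = (V_up−V_dn)/(S_up−S_dn) = (24.9705−-19.4655)/(121.0881−76.6521) = 1.0000. V = [p*·24.9705 + (1−p*)·-19.4655]/1.02 = 16.8570. B = V − Δ·S = -94.2330.
(1,1): S=175.4900. Δ = (V_up−V_dn)/(S_up−S_dn) = (95.1665−24.9705)/(191.2841−121.0881) = 1.0000. V = [p*·95.1665 + (1−p*)·24.9705]/1.02 = 81.2570. B = V − Δ·S = -94.2330.
(0,0): S=161.0000. Δ = (V_up−V_dn)/(S_up−S_dn) = (81.2570−16.8570)/(175.4900−111.0900) = 1.0000. V = [p*·81.2570 + (1−p*)·16.8570]/1.02 = 68.6147. B = V − Δ·S = -92.3853.
The time-0 hedge costs 68.6147, which is the no-arbitrage price.

(0,0): Delta=1.0000 Bond=-92.3853
(1,0): Delta=1.0000 Bond=-94.2330
(1,1): Delta=1.0000 Bond=-94.2330
(2,0): Delta=1.0000 Bond=-96.1176
(2,1): Delta=1.0000 Bond=-96.1176
(2,2): Delta=1.0000 Bond=-96.1176
V0=68.6147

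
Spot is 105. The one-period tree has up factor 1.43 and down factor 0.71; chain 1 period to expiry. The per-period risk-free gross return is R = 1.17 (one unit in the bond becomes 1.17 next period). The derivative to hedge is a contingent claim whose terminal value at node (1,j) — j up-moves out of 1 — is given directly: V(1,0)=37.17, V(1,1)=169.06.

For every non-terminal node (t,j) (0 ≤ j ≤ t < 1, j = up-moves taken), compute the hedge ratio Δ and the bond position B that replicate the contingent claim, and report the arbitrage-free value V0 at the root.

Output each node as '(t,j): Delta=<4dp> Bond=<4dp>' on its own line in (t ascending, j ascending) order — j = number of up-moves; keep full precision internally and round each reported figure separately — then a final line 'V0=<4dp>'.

(0,0): Delta=1.7446 Bond=-79.3916
V0=103.7889

The replicating-portfolio and risk-neutral prices coincide; use p* = (1.17−0.71)/(1.43−0.71) = 0.6389 for the latter.
Terminal values V(1,·): V(1,0)=37.1700, V(1,1)=169.0600
Node (0,0) S=105.0000: V=(p*·169.0600+(1−p*)·37.1700)/1.17=103.7889; Δ=(169.0600−37.1700)/(150.1500−74.5500)=1.7446; B=V−Δ·S=-79.3916
The time-0 hedge costs 103.7889, which is the no-arbitrage price.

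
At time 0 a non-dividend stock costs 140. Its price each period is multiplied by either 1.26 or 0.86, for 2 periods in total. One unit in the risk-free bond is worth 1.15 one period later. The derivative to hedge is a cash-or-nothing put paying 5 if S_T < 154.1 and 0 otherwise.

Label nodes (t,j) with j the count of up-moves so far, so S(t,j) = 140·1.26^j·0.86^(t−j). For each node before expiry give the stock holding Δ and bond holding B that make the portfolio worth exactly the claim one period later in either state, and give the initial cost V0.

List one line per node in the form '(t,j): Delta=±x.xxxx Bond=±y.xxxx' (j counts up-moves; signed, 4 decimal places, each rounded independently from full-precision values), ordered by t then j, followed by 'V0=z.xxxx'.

(0,0): Delta=-0.0563 Bond=9.6739
(1,0): Delta=0.0000 Bond=4.3478
(1,1): Delta=-0.0709 Bond=13.6957
V0=1.7935

No-arbitrage ⇒ martingale measure with p* = (R−d)/(u−d) = 0.7250.
Terminal payoffs: V(2,0)=5.0000, V(2,1)=5.0000, V(2,2)=0.0000
Node (1,0) S=120.4000: V=(p*·5.0000+(1−p*)·5.0000)/1.15=4.3478; Δ=(5.0000−5.0000)/(151.7040−103.5440)=0.0000; B=V−Δ·S=4.3478
Node (1,1) S=176.4000: V=(p*·0.0000+(1−p*)·5.0000)/1.15=1.1957; Δ=(0.0000−5.0000)/(222.2640−151.7040)=-0.0709; B=V−Δ·S=13.6957
Node (0,0) S=140.0000: V=(p*·1.1957+(1−p*)·4.3478)/1.15=1.7935; Δ=(1.1957−4.3478)/(176.4000−120.4000)=-0.0563; B=V−Δ·S=9.6739
The time-0 hedge costs 1.7935, which is the no-arbitrage price.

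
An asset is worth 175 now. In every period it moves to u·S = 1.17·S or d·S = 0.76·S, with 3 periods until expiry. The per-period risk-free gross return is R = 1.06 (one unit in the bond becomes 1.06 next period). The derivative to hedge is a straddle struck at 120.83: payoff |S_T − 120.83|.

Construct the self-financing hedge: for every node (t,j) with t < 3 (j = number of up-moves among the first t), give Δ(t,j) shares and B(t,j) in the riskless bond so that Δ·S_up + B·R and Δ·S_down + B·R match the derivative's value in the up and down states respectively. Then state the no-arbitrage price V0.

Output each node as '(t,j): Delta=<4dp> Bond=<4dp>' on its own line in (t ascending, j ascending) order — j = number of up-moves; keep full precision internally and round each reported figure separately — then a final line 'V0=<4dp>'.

(0,0): Delta=0.9010 Bond=-82.0176
(1,0): Delta=0.5503 Bond=-40.2963
(1,1): Delta=0.9845 Bond=-104.0408
(2,0): Delta=-1.0000 Bond=113.9906
(2,1): Delta=0.9195 Bond=-100.1724
(2,2): Delta=1.0000 Bond=-113.9906
V0=75.6569

No-arbitrage ⇒ martingale measure with p* = (R−d)/(u−d) = 0.7317.
Terminal values V(3,·): V(3,0)=44.0092, V(3,1)=2.5664, V(3,2)=61.2337, V(3,3)=159.4523
Node (2,0) S=101.0800: V=(p*·2.5664+(1−p*)·44.0092)/1.06=12.9106; Δ=(2.5664−44.0092)/(118.2636−76.8208)=-1.0000; B=V−Δ·S=113.9906
Node (2,1) S=155.6100: V=(p*·61.2337+(1−p*)·2.5664)/1.06=42.9186; Δ=(61.2337−2.5664)/(182.0637−118.2636)=0.9195; B=V−Δ·S=-100.1724
Node (2,2) S=239.5575: V=(p*·159.4523+(1−p*)·61.2337)/1.06=125.5669; Δ=(159.4523−61.2337)/(280.2823−182.0637)=1.0000; B=V−Δ·S=-113.9906
Node (1,0) S=133.0000: V=(p*·42.9186+(1−p*)·12.9106)/1.06=32.8940; Δ=(42.9186−12.9106)/(155.6100−101.0800)=0.5503; B=V−Δ·S=-40.2963
Node (1,1) S=204.7500: V=(p*·125.5669+(1−p*)·42.9186)/1.06=97.5406; Δ=(125.5669−42.9186)/(239.5575−155.6100)=0.9845; B=V−Δ·S=-104.0408
Node (0,0) S=175.0000: V=(p*·97.5406+(1−p*)·32.8940)/1.06=75.6569; Δ=(97.5406−32.8940)/(204.7500−133.0000)=0.9010; B=V−Δ·S=-82.0176
Root portfolio cost Δ·175+B reproduces V0=75.6569.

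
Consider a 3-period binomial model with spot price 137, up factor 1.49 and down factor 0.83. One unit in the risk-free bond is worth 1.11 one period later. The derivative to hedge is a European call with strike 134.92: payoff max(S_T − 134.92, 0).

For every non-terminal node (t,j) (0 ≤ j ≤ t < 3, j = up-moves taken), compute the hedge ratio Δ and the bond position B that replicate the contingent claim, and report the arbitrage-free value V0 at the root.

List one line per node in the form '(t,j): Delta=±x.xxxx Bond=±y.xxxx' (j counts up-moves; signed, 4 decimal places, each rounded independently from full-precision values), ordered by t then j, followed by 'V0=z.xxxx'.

Under the risk-neutral measure, an up-move has probability p* = (R−d)/(u−d) = 0.4242 and values discount at R = 1.11.
Terminal values V(3,·): V(3,0)=0.0000, V(3,1)=5.7052, V(3,2)=117.5276, V(3,3)=318.2690
(2,0): S=94.3793. Δ = (V_up−V_dn)/(S_up−S_dn) = (5.7052−0.0000)/(140.6252−78.3348) = 0.0916. V = [p*·5.7052 + (1−p*)·0.0000]/1.11 = 2.1805. B = V − Δ·S = -6.4637.
(2,1): S=169.4279. Δ = (V_up−V_dn)/(S_up−S_dn) = (117.5276−5.7052)/(252.4476−140.6252) = 1.0000. V = [p*·117.5276 + (1−p*)·5.7052]/1.11 = 47.8784. B = V − Δ·S = -121.5495.
(2,2): S=304.1537. Δ = (V_up−V_dn)/(S_up−S_dn) = (318.2690−117.5276)/(453.1890−252.4476) = 1.0000. V = [p*·318.2690 + (1−p*)·117.5276]/1.11 = 182.6042. B = V − Δ·S = -121.5495.
(1,0): S=113.7100. Δ = (V_up−V_dn)/(S_up−S_dn) = (47.8784−2.1805)/(169.4279−94.3793) = 0.6089. V = [p*·47.8784 + (1−p*)·2.1805]/1.11 = 19.4302. B = V − Δ·S = -49.8090.
(1,1): S=204.1300. Δ = (V_up−V_dn)/(S_up−S_dn) = (182.6042−47.8784)/(304.1537−169.4279) = 1.0000. V = [p*·182.6042 + (1−p*)·47.8784]/1.11 = 94.6259. B = V − Δ·S = -109.5041.
(0,0): S=137.0000. Δ = (V_up−V_dn)/(S_up−S_dn) = (94.6259−19.4302)/(204.1300−113.7100) = 0.8316. V = [p*·94.6259 + (1−p*)·19.4302]/1.11 = 46.2445. B = V − Δ·S = -67.6885.
Check: Δ(0,0)·S0 + B(0,0) = 46.2445 = V0.

(0,0): Delta=0.8316 Bond=-67.6885
(1,0): Delta=0.6089 Bond=-49.8090
(1,1): Delta=1.0000 Bond=-109.5041
(2,0): Delta=0.0916 Bond=-6.4637
(2,1): Delta=1.0000 Bond=-121.5495
(2,2): Delta=1.0000 Bond=-121.5495
V0=46.2445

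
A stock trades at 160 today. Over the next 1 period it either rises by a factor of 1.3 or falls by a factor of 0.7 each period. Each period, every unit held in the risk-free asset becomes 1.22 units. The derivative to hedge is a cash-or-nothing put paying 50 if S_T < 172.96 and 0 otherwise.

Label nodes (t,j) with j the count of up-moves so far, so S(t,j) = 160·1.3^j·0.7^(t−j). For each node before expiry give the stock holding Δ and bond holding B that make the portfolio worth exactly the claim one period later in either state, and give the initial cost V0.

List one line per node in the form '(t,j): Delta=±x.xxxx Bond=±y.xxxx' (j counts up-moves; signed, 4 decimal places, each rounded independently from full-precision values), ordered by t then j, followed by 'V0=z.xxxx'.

No-arbitrage ⇒ martingale measure with p* = (R−d)/(u−d) = 0.8667.
Terminal payoffs: V(1,0)=50.0000, V(1,1)=0.0000
(0,0): S=160.0000. Δ = (V_up−V_dn)/(S_up−S_dn) = (0.0000−50.0000)/(208.0000−112.0000) = -0.5208. V = [p*·0.0000 + (1−p*)·50.0000]/1.22 = 5.4645. B = V − Δ·S = 88.7978.
Self-financing check: at every node Δ·S+B equals the discounted successor values.

(0,0): Delta=-0.5208 Bond=88.7978
V0=5.4645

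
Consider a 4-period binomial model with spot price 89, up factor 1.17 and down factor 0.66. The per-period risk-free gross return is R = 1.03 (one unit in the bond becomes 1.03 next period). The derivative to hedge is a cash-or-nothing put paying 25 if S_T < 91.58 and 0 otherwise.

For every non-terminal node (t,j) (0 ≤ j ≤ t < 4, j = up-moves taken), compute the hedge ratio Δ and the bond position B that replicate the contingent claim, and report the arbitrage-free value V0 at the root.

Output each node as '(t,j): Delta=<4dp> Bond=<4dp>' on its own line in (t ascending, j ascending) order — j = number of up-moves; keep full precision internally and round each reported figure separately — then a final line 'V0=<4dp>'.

Risk-neutral probability p* = (R−d)/(u−d) = (1.03−0.66)/(1.17−0.66) = 0.7255.
Terminal payoffs: V(4,0)=25.0000, V(4,1)=25.0000, V(4,2)=25.0000, V(4,3)=0.0000, V(4,4)=0.0000
  t=3,j=0: stock 25.5871 → up 29.9370 (V=25.0000), down 16.8875 (V=25.0000). Price 24.2718; hedge Δ=0.0000, bond B=24.2718.
  t=3,j=1: stock 45.3590 → up 53.0701 (V=25.0000), down 29.9370 (V=25.0000). Price 24.2718; hedge Δ=0.0000, bond B=24.2718.
  t=3,j=2: stock 80.4092 → up 94.0787 (V=0.0000), down 53.0701 (V=25.0000). Price 6.6629; hedge Δ=-0.6096, bond B=55.6825.
  t=3,j=3: stock 142.5436 → up 166.7760 (V=0.0000), down 94.0787 (V=0.0000). Price 0.0000; hedge Δ=0.0000, bond B=0.0000.
  t=2,j=0: stock 38.7684 → up 45.3590 (V=24.2718), down 25.5871 (V=24.2718). Price 23.5649; hedge Δ=0.0000, bond B=23.5649.
  t=2,j=1: stock 68.7258 → up 80.4092 (V=6.6629), down 45.3590 (V=24.2718). Price 11.1618; hedge Δ=-0.5024, bond B=45.6893.
  t=2,j=2: stock 121.8321 → up 142.5436 (V=0.0000), down 80.4092 (V=6.6629). Price 1.7757; hedge Δ=-0.1072, bond B=14.8402.
  t=1,j=0: stock 58.7400 → up 68.7258 (V=11.1618), down 38.7684 (V=23.5649). Price 14.1423; hedge Δ=-0.4140, bond B=38.4620.
  t=1,j=1: stock 104.1300 → up 121.8321 (V=1.7757), down 68.7258 (V=11.1618). Price 4.2256; hedge Δ=-0.1767, bond B=22.6297.
  t=0,j=0: stock 89.0000 → up 104.1300 (V=4.2256), down 58.7400 (V=14.1423). Price 6.7454; hedge Δ=-0.2185, bond B=26.1901.
Check: Δ(0,0)·S0 + B(0,0) = 6.7454 = V0.

(0,0): Delta=-0.2185 Bond=26.1901
(1,0): Delta=-0.4140 Bond=38.4620
(1,1): Delta=-0.1767 Bond=22.6297
(2,0): Delta=0.0000 Bond=23.5649
(2,1): Delta=-0.5024 Bond=45.6893
(2,2): Delta=-0.1072 Bond=14.8402
(3,0): Delta=0.0000 Bond=24.2718
(3,1): Delta=0.0000 Bond=24.2718
(3,2): Delta=-0.6096 Bond=55.6825
(3,3): Delta=0.0000 Bond=0.0000
V0=6.7454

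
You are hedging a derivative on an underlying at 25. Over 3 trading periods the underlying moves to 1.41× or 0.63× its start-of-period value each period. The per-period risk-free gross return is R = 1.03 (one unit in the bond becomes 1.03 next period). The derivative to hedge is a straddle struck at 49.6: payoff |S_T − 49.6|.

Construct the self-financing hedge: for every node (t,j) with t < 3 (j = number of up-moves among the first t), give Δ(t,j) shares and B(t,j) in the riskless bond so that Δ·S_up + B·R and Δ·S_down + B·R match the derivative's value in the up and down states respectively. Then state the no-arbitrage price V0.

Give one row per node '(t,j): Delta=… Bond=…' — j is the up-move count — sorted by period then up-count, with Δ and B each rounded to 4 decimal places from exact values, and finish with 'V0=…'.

(0,0): Delta=-0.4793 Bond=37.4288
(1,0): Delta=-1.0000 Bond=46.7528
(1,1): Delta=-0.2583 Bond=30.7606
(2,0): Delta=-1.0000 Bond=48.1553
(2,1): Delta=-1.0000 Bond=48.1553
(2,2): Delta=0.0566 Bond=16.0350
V0=25.4464

The replicating-portfolio and risk-neutral prices coincide; use p* = (1.03−0.63)/(1.41−0.63) = 0.5128 for the latter.
Terminal payoffs: V(3,0)=43.3488, V(3,1)=35.6093, V(3,2)=18.2874, V(3,3)=20.4805
Node (2,0) S=9.9225: V=(p*·35.6093+(1−p*)·43.3488)/1.03=38.2328; Δ=(35.6093−43.3488)/(13.9907−6.2512)=-1.0000; B=V−Δ·S=48.1553
Node (2,1) S=22.2075: V=(p*·18.2874+(1−p*)·35.6093)/1.03=25.9478; Δ=(18.2874−35.6093)/(31.3126−13.9907)=-1.0000; B=V−Δ·S=48.1553
Node (2,2) S=49.7025: V=(p*·20.4805+(1−p*)·18.2874)/1.03=18.8467; Δ=(20.4805−18.2874)/(70.0805−31.3126)=0.0566; B=V−Δ·S=16.0350
Node (1,0) S=15.7500: V=(p*·25.9478+(1−p*)·38.2328)/1.03=31.0028; Δ=(25.9478−38.2328)/(22.2075−9.9225)=-1.0000; B=V−Δ·S=46.7528
Node (1,1) S=35.2500: V=(p*·18.8467+(1−p*)·25.9478)/1.03=21.6565; Δ=(18.8467−25.9478)/(49.7025−22.2075)=-0.2583; B=V−Δ·S=30.7606
Node (0,0) S=25.0000: V=(p*·21.6565+(1−p*)·31.0028)/1.03=25.4464; Δ=(21.6565−31.0028)/(35.2500−15.7500)=-0.4793; B=V−Δ·S=37.4288
Self-financing check: at every node Δ·S+B equals the discounted successor values.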